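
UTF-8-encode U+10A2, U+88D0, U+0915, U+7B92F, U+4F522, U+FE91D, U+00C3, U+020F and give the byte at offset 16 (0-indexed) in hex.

U+10A2 → 3-byte form E1 82 A2 at offsets 0–2.
U+88D0 → 3-byte form E8 A3 90 at offsets 3–5.
U+0915 → 3-byte form E0 A4 95 at offsets 6–8.
U+7B92F → 4-byte form F1 BB A4 AF at offsets 9–12.
U+4F522 → 4-byte form F1 8F 94 A2 at offsets 13–16.
Offset 16 falls in char 5's range; it's byte 4 of F1 8F 94 A2 = 0xA2.

0xA2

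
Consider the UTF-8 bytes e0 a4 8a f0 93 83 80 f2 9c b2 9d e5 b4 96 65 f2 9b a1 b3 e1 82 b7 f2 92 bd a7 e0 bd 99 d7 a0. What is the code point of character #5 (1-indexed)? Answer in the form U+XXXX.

Offset 0: leading byte 0xE0 = 11100000 → 3-byte char #1 = E0 A4 8A.
Offset 3: leading byte 0xF0 = 11110000 → 4-byte char #2 = F0 93 83 80.
Offset 7: leading byte 0xF2 = 11110010 → 4-byte char #3 = F2 9C B2 9D.
Offset 11: leading byte 0xE5 = 11100101 → 3-byte char #4 = E5 B4 96.
Offset 14: leading byte 0x65 = 01100101 → 1-byte char #5 = 65.
Leading byte 0x65 = 01100101 matches 0xxxxxxx → 1-byte sequence.
Byte 1: 0x65 = 01100101, payload 1100101 (7 bits).
Concatenate: 1100101 = 0x65 (7 bits → U+0065).

U+0065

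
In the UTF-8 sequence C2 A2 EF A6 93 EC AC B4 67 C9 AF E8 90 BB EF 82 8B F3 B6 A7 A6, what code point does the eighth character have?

U+F69E6

Offset 0: leading byte 0xC2 = 11000010 → 2-byte char #1 = C2 A2.
Offset 2: leading byte 0xEF = 11101111 → 3-byte char #2 = EF A6 93.
Offset 5: leading byte 0xEC = 11101100 → 3-byte char #3 = EC AC B4.
Offset 8: leading byte 0x67 = 01100111 → 1-byte char #4 = 67.
Offset 9: leading byte 0xC9 = 11001001 → 2-byte char #5 = C9 AF.
Offset 11: leading byte 0xE8 = 11101000 → 3-byte char #6 = E8 90 BB.
Offset 14: leading byte 0xEF = 11101111 → 3-byte char #7 = EF 82 8B.
Offset 17: leading byte 0xF3 = 11110011 → 4-byte char #8 = F3 B6 A7 A6.
Leading byte 0xF3 = 11110011 matches 11110xxx → 4-byte sequence.
Byte 1: 0xF3 = 11110011, payload 011 (3 bits).
Byte 2: 0xB6 = 10110110 (10xxxxxx ✓), payload 110110.
Byte 3: 0xA7 = 10100111 (10xxxxxx ✓), payload 100111.
Byte 4: 0xA6 = 10100110 (10xxxxxx ✓), payload 100110.
Concatenate: 011110110100111100110 = 0xF69E6 (21 bits → U+F69E6).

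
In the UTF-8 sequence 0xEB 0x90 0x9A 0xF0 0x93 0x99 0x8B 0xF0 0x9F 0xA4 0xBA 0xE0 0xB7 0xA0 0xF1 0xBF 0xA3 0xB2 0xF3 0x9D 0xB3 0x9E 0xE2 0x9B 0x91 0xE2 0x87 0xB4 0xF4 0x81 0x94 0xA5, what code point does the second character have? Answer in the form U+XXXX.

U+1364B

Offset 0: leading byte 0xEB = 11101011 → 3-byte char #1 = EB 90 9A.
Offset 3: leading byte 0xF0 = 11110000 → 4-byte char #2 = F0 93 99 8B.
Leading byte 0xF0 = 11110000 matches 11110xxx → 4-byte sequence.
Byte 1: 0xF0 = 11110000, payload 000 (3 bits).
Byte 2: 0x93 = 10010011 (10xxxxxx ✓), payload 010011.
Byte 3: 0x99 = 10011001 (10xxxxxx ✓), payload 011001.
Byte 4: 0x8B = 10001011 (10xxxxxx ✓), payload 001011.
Concatenate: 000010011011001001011 = 0x1364B (21 bits → U+1364B).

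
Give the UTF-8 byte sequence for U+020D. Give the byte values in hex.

U+020D = 0x20D = 525 decimal. In range U+0080–U+07FF → 2-byte form: 110xxxxx 10xxxxxx.
Binary (11 bits): 01000001101.
Split 5+6: 01000 | 001101.
Byte 1: 11001000 = 0xC8.
Byte 2: 10001101 = 0x8D.

C8 8D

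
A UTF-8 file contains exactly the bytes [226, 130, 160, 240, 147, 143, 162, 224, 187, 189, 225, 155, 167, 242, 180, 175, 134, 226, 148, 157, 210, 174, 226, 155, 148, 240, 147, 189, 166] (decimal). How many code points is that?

9

Byte at offset 0: 0xE2 = 11100010 → 3-byte char (#1). Advance 3.
Byte at offset 3: 0xF0 = 11110000 → 4-byte char (#2). Advance 4.
Byte at offset 7: 0xE0 = 11100000 → 3-byte char (#3). Advance 3.
Byte at offset 10: 0xE1 = 11100001 → 3-byte char (#4). Advance 3.
Byte at offset 13: 0xF2 = 11110010 → 4-byte char (#5). Advance 4.
Byte at offset 17: 0xE2 = 11100010 → 3-byte char (#6). Advance 3.
Byte at offset 20: 0xD2 = 11010010 → 2-byte char (#7). Advance 2.
Byte at offset 22: 0xE2 = 11100010 → 3-byte char (#8). Advance 3.
Byte at offset 25: 0xF0 = 11110000 → 4-byte char (#9). Advance 4.
Reached end at offset 29 after 9 code points.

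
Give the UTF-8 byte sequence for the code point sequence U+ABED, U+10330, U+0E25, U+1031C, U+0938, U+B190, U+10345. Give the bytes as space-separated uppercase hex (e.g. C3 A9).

EA AF AD F0 90 8C B0 E0 B8 A5 F0 90 8C 9C E0 A4 B8 EB 86 90 F0 90 8D 85

U+ABED: 3-byte form → EA AF AD.
U+10330: 4-byte form → F0 90 8C B0.
U+0E25: 3-byte form → E0 B8 A5.
U+1031C: 4-byte form → F0 90 8C 9C.
U+0938: 3-byte form → E0 A4 B8.
U+B190: 3-byte form → EB 86 90.
U+10345: 4-byte form → F0 90 8D 85.
Concatenated (24 bytes): EA AF AD F0 90 8C B0 E0 B8 A5 F0 90 8C 9C E0 A4 B8 EB 86 90 F0 90 8D 85.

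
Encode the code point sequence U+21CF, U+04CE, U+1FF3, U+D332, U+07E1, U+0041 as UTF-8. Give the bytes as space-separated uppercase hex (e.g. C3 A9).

U+21CF: 3-byte form → E2 87 8F.
U+04CE: 2-byte form → D3 8E.
U+1FF3: 3-byte form → E1 BF B3.
U+D332: 3-byte form → ED 8C B2.
U+07E1: 2-byte form → DF A1.
U+0041: 1-byte form → 41.
Concatenated (14 bytes): E2 87 8F D3 8E E1 BF B3 ED 8C B2 DF A1 41.

E2 87 8F D3 8E E1 BF B3 ED 8C B2 DF A1 41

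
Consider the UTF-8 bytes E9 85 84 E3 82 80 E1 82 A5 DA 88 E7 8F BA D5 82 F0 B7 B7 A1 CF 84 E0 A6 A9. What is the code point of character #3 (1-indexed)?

Offset 0: leading byte 0xE9 = 11101001 → 3-byte char #1 = E9 85 84.
Offset 3: leading byte 0xE3 = 11100011 → 3-byte char #2 = E3 82 80.
Offset 6: leading byte 0xE1 = 11100001 → 3-byte char #3 = E1 82 A5.
Leading byte 0xE1 = 11100001 matches 1110xxxx → 3-byte sequence.
Byte 1: 0xE1 = 11100001, payload 0001 (4 bits).
Byte 2: 0x82 = 10000010 (10xxxxxx ✓), payload 000010.
Byte 3: 0xA5 = 10100101 (10xxxxxx ✓), payload 100101.
Concatenate: 0001000010100101 = 0x10A5 (16 bits → U+10A5).

U+10A5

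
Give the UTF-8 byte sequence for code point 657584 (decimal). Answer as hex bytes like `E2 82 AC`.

F2 A0 A2 B0

U+A08B0 = 0xA08B0 = 657584 decimal. In range U+10000–U+10FFFF → 4-byte form: 11110xxx 10xxxxxx 10xxxxxx 10xxxxxx.
Binary (21 bits): 010100000100010110000.
Split 3+6+6+6: 010 | 100000 | 100010 | 110000.
Byte 1: 11110010 = 0xF2.
Byte 2: 10100000 = 0xA0.
Byte 3: 10100010 = 0xA2.
Byte 4: 10110000 = 0xB0.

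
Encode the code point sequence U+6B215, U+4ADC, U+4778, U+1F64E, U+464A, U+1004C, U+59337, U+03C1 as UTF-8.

F1 AB 88 95 E4 AB 9C E4 9D B8 F0 9F 99 8E E4 99 8A F0 90 81 8C F1 99 8C B7 CF 81

U+6B215: 4-byte form → F1 AB 88 95.
U+4ADC: 3-byte form → E4 AB 9C.
U+4778: 3-byte form → E4 9D B8.
U+1F64E: 4-byte form → F0 9F 99 8E.
U+464A: 3-byte form → E4 99 8A.
U+1004C: 4-byte form → F0 90 81 8C.
U+59337: 4-byte form → F1 99 8C B7.
U+03C1: 2-byte form → CF 81.
Concatenated (27 bytes): F1 AB 88 95 E4 AB 9C E4 9D B8 F0 9F 99 8E E4 99 8A F0 90 81 8C F1 99 8C B7 CF 81.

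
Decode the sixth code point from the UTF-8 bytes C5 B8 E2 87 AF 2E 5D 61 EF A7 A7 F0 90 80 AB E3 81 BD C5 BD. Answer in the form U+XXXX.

U+F9E7

Offset 0: leading byte 0xC5 = 11000101 → 2-byte char #1 = C5 B8.
Offset 2: leading byte 0xE2 = 11100010 → 3-byte char #2 = E2 87 AF.
Offset 5: leading byte 0x2E = 00101110 → 1-byte char #3 = 2E.
Offset 6: leading byte 0x5D = 01011101 → 1-byte char #4 = 5D.
Offset 7: leading byte 0x61 = 01100001 → 1-byte char #5 = 61.
Offset 8: leading byte 0xEF = 11101111 → 3-byte char #6 = EF A7 A7.
Leading byte 0xEF = 11101111 matches 1110xxxx → 3-byte sequence.
Byte 1: 0xEF = 11101111, payload 1111 (4 bits).
Byte 2: 0xA7 = 10100111 (10xxxxxx ✓), payload 100111.
Byte 3: 0xA7 = 10100111 (10xxxxxx ✓), payload 100111.
Concatenate: 1111100111100111 = 0xF9E7 (16 bits → U+F9E7).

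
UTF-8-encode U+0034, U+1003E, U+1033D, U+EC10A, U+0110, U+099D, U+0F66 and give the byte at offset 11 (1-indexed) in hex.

1-indexed offset 11 is 0-indexed offset 10.
U+0034 → 1-byte form 34 at offsets 0–0.
U+1003E → 4-byte form F0 90 80 BE at offsets 1–4.
U+1033D → 4-byte form F0 90 8C BD at offsets 5–8.
U+EC10A → 4-byte form F3 AC 84 8A at offsets 9–12.
Offset 10 falls in char 4's range; it's byte 2 of F3 AC 84 8A = 0xAC.

0xAC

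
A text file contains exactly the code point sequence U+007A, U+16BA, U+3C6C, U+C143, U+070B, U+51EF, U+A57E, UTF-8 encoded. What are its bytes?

7A E1 9A BA E3 B1 AC EC 85 83 DC 8B E5 87 AF EA 95 BE

U+007A: 1-byte form → 7A.
U+16BA: 3-byte form → E1 9A BA.
U+3C6C: 3-byte form → E3 B1 AC.
U+C143: 3-byte form → EC 85 83.
U+070B: 2-byte form → DC 8B.
U+51EF: 3-byte form → E5 87 AF.
U+A57E: 3-byte form → EA 95 BE.
Concatenated (18 bytes): 7A E1 9A BA E3 B1 AC EC 85 83 DC 8B E5 87 AF EA 95 BE.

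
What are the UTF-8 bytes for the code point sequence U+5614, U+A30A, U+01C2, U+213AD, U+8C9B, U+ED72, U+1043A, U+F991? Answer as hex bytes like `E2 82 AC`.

E5 98 94 EA 8C 8A C7 82 F0 A1 8E AD E8 B2 9B EE B5 B2 F0 90 90 BA EF A6 91

U+5614: 3-byte form → E5 98 94.
U+A30A: 3-byte form → EA 8C 8A.
U+01C2: 2-byte form → C7 82.
U+213AD: 4-byte form → F0 A1 8E AD.
U+8C9B: 3-byte form → E8 B2 9B.
U+ED72: 3-byte form → EE B5 B2.
U+1043A: 4-byte form → F0 90 90 BA.
U+F991: 3-byte form → EF A6 91.
Concatenated (25 bytes): E5 98 94 EA 8C 8A C7 82 F0 A1 8E AD E8 B2 9B EE B5 B2 F0 90 90 BA EF A6 91.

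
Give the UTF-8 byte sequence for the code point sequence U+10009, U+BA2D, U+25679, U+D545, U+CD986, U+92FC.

U+10009: 4-byte form → F0 90 80 89.
U+BA2D: 3-byte form → EB A8 AD.
U+25679: 4-byte form → F0 A5 99 B9.
U+D545: 3-byte form → ED 95 85.
U+CD986: 4-byte form → F3 8D A6 86.
U+92FC: 3-byte form → E9 8B BC.
Concatenated (21 bytes): F0 90 80 89 EB A8 AD F0 A5 99 B9 ED 95 85 F3 8D A6 86 E9 8B BC.

F0 90 80 89 EB A8 AD F0 A5 99 B9 ED 95 85 F3 8D A6 86 E9 8B BC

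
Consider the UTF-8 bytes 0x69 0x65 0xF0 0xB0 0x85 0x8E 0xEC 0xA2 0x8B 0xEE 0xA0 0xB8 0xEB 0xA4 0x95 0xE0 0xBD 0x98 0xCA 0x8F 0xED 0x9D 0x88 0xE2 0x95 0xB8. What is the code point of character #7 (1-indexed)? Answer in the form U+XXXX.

U+0F58

Offset 0: leading byte 0x69 = 01101001 → 1-byte char #1 = 69.
Offset 1: leading byte 0x65 = 01100101 → 1-byte char #2 = 65.
Offset 2: leading byte 0xF0 = 11110000 → 4-byte char #3 = F0 B0 85 8E.
Offset 6: leading byte 0xEC = 11101100 → 3-byte char #4 = EC A2 8B.
Offset 9: leading byte 0xEE = 11101110 → 3-byte char #5 = EE A0 B8.
Offset 12: leading byte 0xEB = 11101011 → 3-byte char #6 = EB A4 95.
Offset 15: leading byte 0xE0 = 11100000 → 3-byte char #7 = E0 BD 98.
Leading byte 0xE0 = 11100000 matches 1110xxxx → 3-byte sequence.
Byte 1: 0xE0 = 11100000, payload 0000 (4 bits).
Byte 2: 0xBD = 10111101 (10xxxxxx ✓), payload 111101.
Byte 3: 0x98 = 10011000 (10xxxxxx ✓), payload 011000.
Concatenate: 0000111101011000 = 0xF58 (16 bits → U+0F58).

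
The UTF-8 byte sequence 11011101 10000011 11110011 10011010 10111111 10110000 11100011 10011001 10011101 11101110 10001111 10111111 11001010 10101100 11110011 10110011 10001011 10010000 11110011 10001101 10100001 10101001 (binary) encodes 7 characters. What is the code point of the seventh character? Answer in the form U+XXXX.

Offset 0: leading byte 0xDD = 11011101 → 2-byte char #1 = DD 83.
Offset 2: leading byte 0xF3 = 11110011 → 4-byte char #2 = F3 9A BF B0.
Offset 6: leading byte 0xE3 = 11100011 → 3-byte char #3 = E3 99 9D.
Offset 9: leading byte 0xEE = 11101110 → 3-byte char #4 = EE 8F BF.
Offset 12: leading byte 0xCA = 11001010 → 2-byte char #5 = CA AC.
Offset 14: leading byte 0xF3 = 11110011 → 4-byte char #6 = F3 B3 8B 90.
Offset 18: leading byte 0xF3 = 11110011 → 4-byte char #7 = F3 8D A1 A9.
Leading byte 0xF3 = 11110011 matches 11110xxx → 4-byte sequence.
Byte 1: 0xF3 = 11110011, payload 011 (3 bits).
Byte 2: 0x8D = 10001101 (10xxxxxx ✓), payload 001101.
Byte 3: 0xA1 = 10100001 (10xxxxxx ✓), payload 100001.
Byte 4: 0xA9 = 10101001 (10xxxxxx ✓), payload 101001.
Concatenate: 011001101100001101001 = 0xCD869 (21 bits → U+CD869).

U+CD869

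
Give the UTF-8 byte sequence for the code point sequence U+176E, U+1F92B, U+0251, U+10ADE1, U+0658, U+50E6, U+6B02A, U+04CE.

U+176E: 3-byte form → E1 9D AE.
U+1F92B: 4-byte form → F0 9F A4 AB.
U+0251: 2-byte form → C9 91.
U+10ADE1: 4-byte form → F4 8A B7 A1.
U+0658: 2-byte form → D9 98.
U+50E6: 3-byte form → E5 83 A6.
U+6B02A: 4-byte form → F1 AB 80 AA.
U+04CE: 2-byte form → D3 8E.
Concatenated (24 bytes): E1 9D AE F0 9F A4 AB C9 91 F4 8A B7 A1 D9 98 E5 83 A6 F1 AB 80 AA D3 8E.

E1 9D AE F0 9F A4 AB C9 91 F4 8A B7 A1 D9 98 E5 83 A6 F1 AB 80 AA D3 8E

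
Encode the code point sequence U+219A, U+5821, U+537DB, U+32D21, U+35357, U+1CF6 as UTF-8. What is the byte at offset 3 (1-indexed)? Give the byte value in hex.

1-indexed offset 3 is 0-indexed offset 2.
U+219A → 3-byte form E2 86 9A at offsets 0–2.
Offset 2 falls in char 1's range; it's byte 3 of E2 86 9A = 0x9A.

0x9A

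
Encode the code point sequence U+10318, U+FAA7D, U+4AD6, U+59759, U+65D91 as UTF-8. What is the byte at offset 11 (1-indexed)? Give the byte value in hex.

1-indexed offset 11 is 0-indexed offset 10.
U+10318 → 4-byte form F0 90 8C 98 at offsets 0–3.
U+FAA7D → 4-byte form F3 BA A9 BD at offsets 4–7.
U+4AD6 → 3-byte form E4 AB 96 at offsets 8–10.
Offset 10 falls in char 3's range; it's byte 3 of E4 AB 96 = 0x96.

0x96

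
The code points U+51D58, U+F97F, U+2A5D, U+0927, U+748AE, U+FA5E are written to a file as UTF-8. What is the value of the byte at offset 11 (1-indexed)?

0xE0

1-indexed offset 11 is 0-indexed offset 10.
U+51D58 → 4-byte form F1 91 B5 98 at offsets 0–3.
U+F97F → 3-byte form EF A5 BF at offsets 4–6.
U+2A5D → 3-byte form E2 A9 9D at offsets 7–9.
U+0927 → 3-byte form E0 A4 A7 at offsets 10–12.
Offset 10 falls in char 4's range; it's byte 1 of E0 A4 A7 = 0xE0.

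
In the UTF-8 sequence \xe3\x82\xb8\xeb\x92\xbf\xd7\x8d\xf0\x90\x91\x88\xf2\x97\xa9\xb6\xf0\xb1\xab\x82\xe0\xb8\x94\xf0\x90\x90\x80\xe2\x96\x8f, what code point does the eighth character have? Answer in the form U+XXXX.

Offset 0: leading byte 0xE3 = 11100011 → 3-byte char #1 = E3 82 B8.
Offset 3: leading byte 0xEB = 11101011 → 3-byte char #2 = EB 92 BF.
Offset 6: leading byte 0xD7 = 11010111 → 2-byte char #3 = D7 8D.
Offset 8: leading byte 0xF0 = 11110000 → 4-byte char #4 = F0 90 91 88.
Offset 12: leading byte 0xF2 = 11110010 → 4-byte char #5 = F2 97 A9 B6.
Offset 16: leading byte 0xF0 = 11110000 → 4-byte char #6 = F0 B1 AB 82.
Offset 20: leading byte 0xE0 = 11100000 → 3-byte char #7 = E0 B8 94.
Offset 23: leading byte 0xF0 = 11110000 → 4-byte char #8 = F0 90 90 80.
Leading byte 0xF0 = 11110000 matches 11110xxx → 4-byte sequence.
Byte 1: 0xF0 = 11110000, payload 000 (3 bits).
Byte 2: 0x90 = 10010000 (10xxxxxx ✓), payload 010000.
Byte 3: 0x90 = 10010000 (10xxxxxx ✓), payload 010000.
Byte 4: 0x80 = 10000000 (10xxxxxx ✓), payload 000000.
Concatenate: 000010000010000000000 = 0x10400 (21 bits → U+10400).

U+10400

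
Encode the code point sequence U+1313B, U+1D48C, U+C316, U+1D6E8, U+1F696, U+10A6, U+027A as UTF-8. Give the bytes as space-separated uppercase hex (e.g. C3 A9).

F0 93 84 BB F0 9D 92 8C EC 8C 96 F0 9D 9B A8 F0 9F 9A 96 E1 82 A6 C9 BA

U+1313B: 4-byte form → F0 93 84 BB.
U+1D48C: 4-byte form → F0 9D 92 8C.
U+C316: 3-byte form → EC 8C 96.
U+1D6E8: 4-byte form → F0 9D 9B A8.
U+1F696: 4-byte form → F0 9F 9A 96.
U+10A6: 3-byte form → E1 82 A6.
U+027A: 2-byte form → C9 BA.
Concatenated (24 bytes): F0 93 84 BB F0 9D 92 8C EC 8C 96 F0 9D 9B A8 F0 9F 9A 96 E1 82 A6 C9 BA.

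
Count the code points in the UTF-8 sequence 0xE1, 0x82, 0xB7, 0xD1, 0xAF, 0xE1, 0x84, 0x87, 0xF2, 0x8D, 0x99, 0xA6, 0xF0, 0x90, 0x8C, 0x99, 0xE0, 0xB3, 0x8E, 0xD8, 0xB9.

Byte at offset 0: 0xE1 = 11100001 → 3-byte char (#1). Advance 3.
Byte at offset 3: 0xD1 = 11010001 → 2-byte char (#2). Advance 2.
Byte at offset 5: 0xE1 = 11100001 → 3-byte char (#3). Advance 3.
Byte at offset 8: 0xF2 = 11110010 → 4-byte char (#4). Advance 4.
Byte at offset 12: 0xF0 = 11110000 → 4-byte char (#5). Advance 4.
Byte at offset 16: 0xE0 = 11100000 → 3-byte char (#6). Advance 3.
Byte at offset 19: 0xD8 = 11011000 → 2-byte char (#7). Advance 2.
Reached end at offset 21 after 7 code points.

7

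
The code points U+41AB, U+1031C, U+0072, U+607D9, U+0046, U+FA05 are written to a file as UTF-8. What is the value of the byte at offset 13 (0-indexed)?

0xEF

U+41AB → 3-byte form E4 86 AB at offsets 0–2.
U+1031C → 4-byte form F0 90 8C 9C at offsets 3–6.
U+0072 → 1-byte form 72 at offsets 7–7.
U+607D9 → 4-byte form F1 A0 9F 99 at offsets 8–11.
U+0046 → 1-byte form 46 at offsets 12–12.
U+FA05 → 3-byte form EF A8 85 at offsets 13–15.
Offset 13 falls in char 6's range; it's byte 1 of EF A8 85 = 0xEF.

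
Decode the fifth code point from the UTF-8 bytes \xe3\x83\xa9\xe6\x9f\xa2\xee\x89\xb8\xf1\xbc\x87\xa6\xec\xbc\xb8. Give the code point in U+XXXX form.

U+CF38

Offset 0: leading byte 0xE3 = 11100011 → 3-byte char #1 = E3 83 A9.
Offset 3: leading byte 0xE6 = 11100110 → 3-byte char #2 = E6 9F A2.
Offset 6: leading byte 0xEE = 11101110 → 3-byte char #3 = EE 89 B8.
Offset 9: leading byte 0xF1 = 11110001 → 4-byte char #4 = F1 BC 87 A6.
Offset 13: leading byte 0xEC = 11101100 → 3-byte char #5 = EC BC B8.
Leading byte 0xEC = 11101100 matches 1110xxxx → 3-byte sequence.
Byte 1: 0xEC = 11101100, payload 1100 (4 bits).
Byte 2: 0xBC = 10111100 (10xxxxxx ✓), payload 111100.
Byte 3: 0xB8 = 10111000 (10xxxxxx ✓), payload 111000.
Concatenate: 1100111100111000 = 0xCF38 (16 bits → U+CF38).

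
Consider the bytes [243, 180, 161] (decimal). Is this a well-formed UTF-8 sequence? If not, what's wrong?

Leading byte 0xF3 = 11110011 → 4-byte form, but only 3 bytes are present.

invalid (sequence truncated)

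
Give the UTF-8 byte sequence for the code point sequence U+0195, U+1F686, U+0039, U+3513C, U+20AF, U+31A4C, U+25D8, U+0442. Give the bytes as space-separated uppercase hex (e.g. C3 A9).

C6 95 F0 9F 9A 86 39 F0 B5 84 BC E2 82 AF F0 B1 A9 8C E2 97 98 D1 82

U+0195: 2-byte form → C6 95.
U+1F686: 4-byte form → F0 9F 9A 86.
U+0039: 1-byte form → 39.
U+3513C: 4-byte form → F0 B5 84 BC.
U+20AF: 3-byte form → E2 82 AF.
U+31A4C: 4-byte form → F0 B1 A9 8C.
U+25D8: 3-byte form → E2 97 98.
U+0442: 2-byte form → D1 82.
Concatenated (23 bytes): C6 95 F0 9F 9A 86 39 F0 B5 84 BC E2 82 AF F0 B1 A9 8C E2 97 98 D1 82.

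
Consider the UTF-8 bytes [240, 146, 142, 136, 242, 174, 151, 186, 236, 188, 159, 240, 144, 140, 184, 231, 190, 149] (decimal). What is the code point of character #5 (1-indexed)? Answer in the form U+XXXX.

Offset 0: leading byte 0xF0 = 11110000 → 4-byte char #1 = F0 92 8E 88.
Offset 4: leading byte 0xF2 = 11110010 → 4-byte char #2 = F2 AE 97 BA.
Offset 8: leading byte 0xEC = 11101100 → 3-byte char #3 = EC BC 9F.
Offset 11: leading byte 0xF0 = 11110000 → 4-byte char #4 = F0 90 8C B8.
Offset 15: leading byte 0xE7 = 11100111 → 3-byte char #5 = E7 BE 95.
Leading byte 0xE7 = 11100111 matches 1110xxxx → 3-byte sequence.
Byte 1: 0xE7 = 11100111, payload 0111 (4 bits).
Byte 2: 0xBE = 10111110 (10xxxxxx ✓), payload 111110.
Byte 3: 0x95 = 10010101 (10xxxxxx ✓), payload 010101.
Concatenate: 0111111110010101 = 0x7F95 (16 bits → U+7F95).

U+7F95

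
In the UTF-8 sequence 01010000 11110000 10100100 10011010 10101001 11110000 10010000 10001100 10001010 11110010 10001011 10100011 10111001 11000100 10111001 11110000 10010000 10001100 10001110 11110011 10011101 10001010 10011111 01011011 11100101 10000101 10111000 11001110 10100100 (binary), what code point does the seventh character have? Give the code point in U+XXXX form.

Offset 0: leading byte 0x50 = 01010000 → 1-byte char #1 = 50.
Offset 1: leading byte 0xF0 = 11110000 → 4-byte char #2 = F0 A4 9A A9.
Offset 5: leading byte 0xF0 = 11110000 → 4-byte char #3 = F0 90 8C 8A.
Offset 9: leading byte 0xF2 = 11110010 → 4-byte char #4 = F2 8B A3 B9.
Offset 13: leading byte 0xC4 = 11000100 → 2-byte char #5 = C4 B9.
Offset 15: leading byte 0xF0 = 11110000 → 4-byte char #6 = F0 90 8C 8E.
Offset 19: leading byte 0xF3 = 11110011 → 4-byte char #7 = F3 9D 8A 9F.
Leading byte 0xF3 = 11110011 matches 11110xxx → 4-byte sequence.
Byte 1: 0xF3 = 11110011, payload 011 (3 bits).
Byte 2: 0x9D = 10011101 (10xxxxxx ✓), payload 011101.
Byte 3: 0x8A = 10001010 (10xxxxxx ✓), payload 001010.
Byte 4: 0x9F = 10011111 (10xxxxxx ✓), payload 011111.
Concatenate: 011011101001010011111 = 0xDD29F (21 bits → U+DD29F).

U+DD29F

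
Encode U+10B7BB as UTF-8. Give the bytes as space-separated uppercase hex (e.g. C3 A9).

U+10B7BB = 0x10B7BB = 1095611 decimal. In range U+10000–U+10FFFF → 4-byte form: 11110xxx 10xxxxxx 10xxxxxx 10xxxxxx.
Binary (21 bits): 100001011011110111011.
Split 3+6+6+6: 100 | 001011 | 011110 | 111011.
Byte 1: 11110100 = 0xF4.
Byte 2: 10001011 = 0x8B.
Byte 3: 10011110 = 0x9E.
Byte 4: 10111011 = 0xBB.

F4 8B 9E BB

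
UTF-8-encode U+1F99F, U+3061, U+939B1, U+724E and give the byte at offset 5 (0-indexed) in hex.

U+1F99F → 4-byte form F0 9F A6 9F at offsets 0–3.
U+3061 → 3-byte form E3 81 A1 at offsets 4–6.
Offset 5 falls in char 2's range; it's byte 2 of E3 81 A1 = 0x81.

0x81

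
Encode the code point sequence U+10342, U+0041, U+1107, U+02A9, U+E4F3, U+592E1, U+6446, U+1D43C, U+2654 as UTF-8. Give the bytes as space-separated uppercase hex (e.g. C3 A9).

F0 90 8D 82 41 E1 84 87 CA A9 EE 93 B3 F1 99 8B A1 E6 91 86 F0 9D 90 BC E2 99 94

U+10342: 4-byte form → F0 90 8D 82.
U+0041: 1-byte form → 41.
U+1107: 3-byte form → E1 84 87.
U+02A9: 2-byte form → CA A9.
U+E4F3: 3-byte form → EE 93 B3.
U+592E1: 4-byte form → F1 99 8B A1.
U+6446: 3-byte form → E6 91 86.
U+1D43C: 4-byte form → F0 9D 90 BC.
U+2654: 3-byte form → E2 99 94.
Concatenated (27 bytes): F0 90 8D 82 41 E1 84 87 CA A9 EE 93 B3 F1 99 8B A1 E6 91 86 F0 9D 90 BC E2 99 94.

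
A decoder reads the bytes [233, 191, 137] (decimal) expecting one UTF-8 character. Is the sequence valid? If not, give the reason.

Leading byte 0xE9 = 11101001 → 3-byte form.
Continuation bytes 0xBF=10111111, 0x89=10001001 all match 10xxxxxx.
Decoded value 0x9FC9 is ≥ 0x800 (shortest form) and not a surrogate.

valid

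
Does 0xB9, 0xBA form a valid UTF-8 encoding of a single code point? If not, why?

Byte 0xB9 = 10111001 has the form 10xxxxxx — a continuation byte — but there is no preceding leading byte.

invalid (continuation byte with no leading byte)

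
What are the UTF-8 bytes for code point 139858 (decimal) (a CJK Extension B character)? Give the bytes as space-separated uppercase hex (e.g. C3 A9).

F0 A2 89 92

U+22252 = 0x22252 = 139858 decimal. In range U+10000–U+10FFFF → 4-byte form: 11110xxx 10xxxxxx 10xxxxxx 10xxxxxx.
Binary (21 bits): 000100010001001010010.
Split 3+6+6+6: 000 | 100010 | 001001 | 010010.
Byte 1: 11110000 = 0xF0.
Byte 2: 10100010 = 0xA2.
Byte 3: 10001001 = 0x89.
Byte 4: 10010010 = 0x92.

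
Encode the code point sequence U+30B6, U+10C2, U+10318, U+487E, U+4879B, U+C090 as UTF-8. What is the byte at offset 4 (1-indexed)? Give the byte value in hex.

0xE1

1-indexed offset 4 is 0-indexed offset 3.
U+30B6 → 3-byte form E3 82 B6 at offsets 0–2.
U+10C2 → 3-byte form E1 83 82 at offsets 3–5.
Offset 3 falls in char 2's range; it's byte 1 of E1 83 82 = 0xE1.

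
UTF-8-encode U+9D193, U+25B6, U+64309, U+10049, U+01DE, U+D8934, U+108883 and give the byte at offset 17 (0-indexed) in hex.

0xF3

U+9D193 → 4-byte form F2 9D 86 93 at offsets 0–3.
U+25B6 → 3-byte form E2 96 B6 at offsets 4–6.
U+64309 → 4-byte form F1 A4 8C 89 at offsets 7–10.
U+10049 → 4-byte form F0 90 81 89 at offsets 11–14.
U+01DE → 2-byte form C7 9E at offsets 15–16.
U+D8934 → 4-byte form F3 98 A4 B4 at offsets 17–20.
Offset 17 falls in char 6's range; it's byte 1 of F3 98 A4 B4 = 0xF3.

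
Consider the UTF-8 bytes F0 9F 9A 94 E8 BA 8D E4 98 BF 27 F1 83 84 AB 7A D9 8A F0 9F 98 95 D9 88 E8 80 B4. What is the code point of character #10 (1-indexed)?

Offset 0: leading byte 0xF0 = 11110000 → 4-byte char #1 = F0 9F 9A 94.
Offset 4: leading byte 0xE8 = 11101000 → 3-byte char #2 = E8 BA 8D.
Offset 7: leading byte 0xE4 = 11100100 → 3-byte char #3 = E4 98 BF.
Offset 10: leading byte 0x27 = 00100111 → 1-byte char #4 = 27.
Offset 11: leading byte 0xF1 = 11110001 → 4-byte char #5 = F1 83 84 AB.
Offset 15: leading byte 0x7A = 01111010 → 1-byte char #6 = 7A.
Offset 16: leading byte 0xD9 = 11011001 → 2-byte char #7 = D9 8A.
Offset 18: leading byte 0xF0 = 11110000 → 4-byte char #8 = F0 9F 98 95.
Offset 22: leading byte 0xD9 = 11011001 → 2-byte char #9 = D9 88.
Offset 24: leading byte 0xE8 = 11101000 → 3-byte char #10 = E8 80 B4.
Leading byte 0xE8 = 11101000 matches 1110xxxx → 3-byte sequence.
Byte 1: 0xE8 = 11101000, payload 1000 (4 bits).
Byte 2: 0x80 = 10000000 (10xxxxxx ✓), payload 000000.
Byte 3: 0xB4 = 10110100 (10xxxxxx ✓), payload 110100.
Concatenate: 1000000000110100 = 0x8034 (16 bits → U+8034).

U+8034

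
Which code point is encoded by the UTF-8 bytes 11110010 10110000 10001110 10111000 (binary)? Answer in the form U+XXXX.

U+B03B8

Leading byte 0xF2 = 11110010 matches 11110xxx → 4-byte sequence.
Byte 1: 0xF2 = 11110010, payload 010 (3 bits).
Byte 2: 0xB0 = 10110000 (10xxxxxx ✓), payload 110000.
Byte 3: 0x8E = 10001110 (10xxxxxx ✓), payload 001110.
Byte 4: 0xB8 = 10111000 (10xxxxxx ✓), payload 111000.
Concatenate: 010110000001110111000 = 0xB03B8 (21 bits → U+B03B8).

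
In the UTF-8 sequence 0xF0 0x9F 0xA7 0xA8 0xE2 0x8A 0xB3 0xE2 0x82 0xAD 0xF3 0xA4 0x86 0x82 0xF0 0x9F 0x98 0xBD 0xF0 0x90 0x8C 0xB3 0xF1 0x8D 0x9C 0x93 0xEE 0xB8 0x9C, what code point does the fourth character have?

U+E4182

Offset 0: leading byte 0xF0 = 11110000 → 4-byte char #1 = F0 9F A7 A8.
Offset 4: leading byte 0xE2 = 11100010 → 3-byte char #2 = E2 8A B3.
Offset 7: leading byte 0xE2 = 11100010 → 3-byte char #3 = E2 82 AD.
Offset 10: leading byte 0xF3 = 11110011 → 4-byte char #4 = F3 A4 86 82.
Leading byte 0xF3 = 11110011 matches 11110xxx → 4-byte sequence.
Byte 1: 0xF3 = 11110011, payload 011 (3 bits).
Byte 2: 0xA4 = 10100100 (10xxxxxx ✓), payload 100100.
Byte 3: 0x86 = 10000110 (10xxxxxx ✓), payload 000110.
Byte 4: 0x82 = 10000010 (10xxxxxx ✓), payload 000010.
Concatenate: 011100100000110000010 = 0xE4182 (21 bits → U+E4182).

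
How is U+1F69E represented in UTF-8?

U+1F69E = 0x1F69E = 128670 decimal. In range U+10000–U+10FFFF → 4-byte form: 11110xxx 10xxxxxx 10xxxxxx 10xxxxxx.
Binary (21 bits): 000011111011010011110.
Split 3+6+6+6: 000 | 011111 | 011010 | 011110.
Byte 1: 11110000 = 0xF0.
Byte 2: 10011111 = 0x9F.
Byte 3: 10011010 = 0x9A.
Byte 4: 10011110 = 0x9E.

F0 9F 9A 9E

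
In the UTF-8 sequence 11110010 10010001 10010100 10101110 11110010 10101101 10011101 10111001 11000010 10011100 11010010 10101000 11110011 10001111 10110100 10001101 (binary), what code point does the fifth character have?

U+CFD0D

Offset 0: leading byte 0xF2 = 11110010 → 4-byte char #1 = F2 91 94 AE.
Offset 4: leading byte 0xF2 = 11110010 → 4-byte char #2 = F2 AD 9D B9.
Offset 8: leading byte 0xC2 = 11000010 → 2-byte char #3 = C2 9C.
Offset 10: leading byte 0xD2 = 11010010 → 2-byte char #4 = D2 A8.
Offset 12: leading byte 0xF3 = 11110011 → 4-byte char #5 = F3 8F B4 8D.
Leading byte 0xF3 = 11110011 matches 11110xxx → 4-byte sequence.
Byte 1: 0xF3 = 11110011, payload 011 (3 bits).
Byte 2: 0x8F = 10001111 (10xxxxxx ✓), payload 001111.
Byte 3: 0xB4 = 10110100 (10xxxxxx ✓), payload 110100.
Byte 4: 0x8D = 10001101 (10xxxxxx ✓), payload 001101.
Concatenate: 011001111110100001101 = 0xCFD0D (21 bits → U+CFD0D).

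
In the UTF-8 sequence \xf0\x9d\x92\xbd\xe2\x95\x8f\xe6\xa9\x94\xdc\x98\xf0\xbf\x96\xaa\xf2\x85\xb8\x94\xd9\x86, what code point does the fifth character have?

U+3F5AA

Offset 0: leading byte 0xF0 = 11110000 → 4-byte char #1 = F0 9D 92 BD.
Offset 4: leading byte 0xE2 = 11100010 → 3-byte char #2 = E2 95 8F.
Offset 7: leading byte 0xE6 = 11100110 → 3-byte char #3 = E6 A9 94.
Offset 10: leading byte 0xDC = 11011100 → 2-byte char #4 = DC 98.
Offset 12: leading byte 0xF0 = 11110000 → 4-byte char #5 = F0 BF 96 AA.
Leading byte 0xF0 = 11110000 matches 11110xxx → 4-byte sequence.
Byte 1: 0xF0 = 11110000, payload 000 (3 bits).
Byte 2: 0xBF = 10111111 (10xxxxxx ✓), payload 111111.
Byte 3: 0x96 = 10010110 (10xxxxxx ✓), payload 010110.
Byte 4: 0xAA = 10101010 (10xxxxxx ✓), payload 101010.
Concatenate: 000111111010110101010 = 0x3F5AA (21 bits → U+3F5AA).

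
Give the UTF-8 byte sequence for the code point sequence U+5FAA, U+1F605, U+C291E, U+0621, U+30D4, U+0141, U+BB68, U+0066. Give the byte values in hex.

U+5FAA: 3-byte form → E5 BE AA.
U+1F605: 4-byte form → F0 9F 98 85.
U+C291E: 4-byte form → F3 82 A4 9E.
U+0621: 2-byte form → D8 A1.
U+30D4: 3-byte form → E3 83 94.
U+0141: 2-byte form → C5 81.
U+BB68: 3-byte form → EB AD A8.
U+0066: 1-byte form → 66.
Concatenated (22 bytes): E5 BE AA F0 9F 98 85 F3 82 A4 9E D8 A1 E3 83 94 C5 81 EB AD A8 66.

E5 BE AA F0 9F 98 85 F3 82 A4 9E D8 A1 E3 83 94 C5 81 EB AD A8 66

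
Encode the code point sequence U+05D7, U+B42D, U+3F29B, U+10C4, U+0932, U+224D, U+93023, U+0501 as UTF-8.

D7 97 EB 90 AD F0 BF 8A 9B E1 83 84 E0 A4 B2 E2 89 8D F2 93 80 A3 D4 81

U+05D7: 2-byte form → D7 97.
U+B42D: 3-byte form → EB 90 AD.
U+3F29B: 4-byte form → F0 BF 8A 9B.
U+10C4: 3-byte form → E1 83 84.
U+0932: 3-byte form → E0 A4 B2.
U+224D: 3-byte form → E2 89 8D.
U+93023: 4-byte form → F2 93 80 A3.
U+0501: 2-byte form → D4 81.
Concatenated (24 bytes): D7 97 EB 90 AD F0 BF 8A 9B E1 83 84 E0 A4 B2 E2 89 8D F2 93 80 A3 D4 81.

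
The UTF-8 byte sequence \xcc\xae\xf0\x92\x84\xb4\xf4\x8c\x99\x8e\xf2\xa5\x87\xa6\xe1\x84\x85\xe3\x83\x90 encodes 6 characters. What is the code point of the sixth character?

Offset 0: leading byte 0xCC = 11001100 → 2-byte char #1 = CC AE.
Offset 2: leading byte 0xF0 = 11110000 → 4-byte char #2 = F0 92 84 B4.
Offset 6: leading byte 0xF4 = 11110100 → 4-byte char #3 = F4 8C 99 8E.
Offset 10: leading byte 0xF2 = 11110010 → 4-byte char #4 = F2 A5 87 A6.
Offset 14: leading byte 0xE1 = 11100001 → 3-byte char #5 = E1 84 85.
Offset 17: leading byte 0xE3 = 11100011 → 3-byte char #6 = E3 83 90.
Leading byte 0xE3 = 11100011 matches 1110xxxx → 3-byte sequence.
Byte 1: 0xE3 = 11100011, payload 0011 (4 bits).
Byte 2: 0x83 = 10000011 (10xxxxxx ✓), payload 000011.
Byte 3: 0x90 = 10010000 (10xxxxxx ✓), payload 010000.
Concatenate: 0011000011010000 = 0x30D0 (16 bits → U+30D0).

U+30D0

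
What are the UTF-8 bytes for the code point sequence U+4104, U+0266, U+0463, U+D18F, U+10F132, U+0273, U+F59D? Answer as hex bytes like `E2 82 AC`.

U+4104: 3-byte form → E4 84 84.
U+0266: 2-byte form → C9 A6.
U+0463: 2-byte form → D1 A3.
U+D18F: 3-byte form → ED 86 8F.
U+10F132: 4-byte form → F4 8F 84 B2.
U+0273: 2-byte form → C9 B3.
U+F59D: 3-byte form → EF 96 9D.
Concatenated (19 bytes): E4 84 84 C9 A6 D1 A3 ED 86 8F F4 8F 84 B2 C9 B3 EF 96 9D.

E4 84 84 C9 A6 D1 A3 ED 86 8F F4 8F 84 B2 C9 B3 EF 96 9D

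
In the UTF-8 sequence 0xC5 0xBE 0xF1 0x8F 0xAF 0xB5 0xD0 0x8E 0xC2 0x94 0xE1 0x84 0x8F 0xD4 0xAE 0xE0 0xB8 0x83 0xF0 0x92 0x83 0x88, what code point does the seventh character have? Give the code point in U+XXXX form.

Offset 0: leading byte 0xC5 = 11000101 → 2-byte char #1 = C5 BE.
Offset 2: leading byte 0xF1 = 11110001 → 4-byte char #2 = F1 8F AF B5.
Offset 6: leading byte 0xD0 = 11010000 → 2-byte char #3 = D0 8E.
Offset 8: leading byte 0xC2 = 11000010 → 2-byte char #4 = C2 94.
Offset 10: leading byte 0xE1 = 11100001 → 3-byte char #5 = E1 84 8F.
Offset 13: leading byte 0xD4 = 11010100 → 2-byte char #6 = D4 AE.
Offset 15: leading byte 0xE0 = 11100000 → 3-byte char #7 = E0 B8 83.
Leading byte 0xE0 = 11100000 matches 1110xxxx → 3-byte sequence.
Byte 1: 0xE0 = 11100000, payload 0000 (4 bits).
Byte 2: 0xB8 = 10111000 (10xxxxxx ✓), payload 111000.
Byte 3: 0x83 = 10000011 (10xxxxxx ✓), payload 000011.
Concatenate: 0000111000000011 = 0xE03 (16 bits → U+0E03).

U+0E03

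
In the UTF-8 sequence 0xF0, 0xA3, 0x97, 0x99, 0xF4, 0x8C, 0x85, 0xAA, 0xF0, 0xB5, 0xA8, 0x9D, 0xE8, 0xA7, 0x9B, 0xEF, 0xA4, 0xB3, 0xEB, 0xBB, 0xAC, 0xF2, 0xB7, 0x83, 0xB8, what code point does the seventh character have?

Offset 0: leading byte 0xF0 = 11110000 → 4-byte char #1 = F0 A3 97 99.
Offset 4: leading byte 0xF4 = 11110100 → 4-byte char #2 = F4 8C 85 AA.
Offset 8: leading byte 0xF0 = 11110000 → 4-byte char #3 = F0 B5 A8 9D.
Offset 12: leading byte 0xE8 = 11101000 → 3-byte char #4 = E8 A7 9B.
Offset 15: leading byte 0xEF = 11101111 → 3-byte char #5 = EF A4 B3.
Offset 18: leading byte 0xEB = 11101011 → 3-byte char #6 = EB BB AC.
Offset 21: leading byte 0xF2 = 11110010 → 4-byte char #7 = F2 B7 83 B8.
Leading byte 0xF2 = 11110010 matches 11110xxx → 4-byte sequence.
Byte 1: 0xF2 = 11110010, payload 010 (3 bits).
Byte 2: 0xB7 = 10110111 (10xxxxxx ✓), payload 110111.
Byte 3: 0x83 = 10000011 (10xxxxxx ✓), payload 000011.
Byte 4: 0xB8 = 10111000 (10xxxxxx ✓), payload 111000.
Concatenate: 010110111000011111000 = 0xB70F8 (21 bits → U+B70F8).

U+B70F8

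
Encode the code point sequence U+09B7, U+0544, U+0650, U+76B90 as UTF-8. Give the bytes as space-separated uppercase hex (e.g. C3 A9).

E0 A6 B7 D5 84 D9 90 F1 B6 AE 90

U+09B7: 3-byte form → E0 A6 B7.
U+0544: 2-byte form → D5 84.
U+0650: 2-byte form → D9 90.
U+76B90: 4-byte form → F1 B6 AE 90.
Concatenated (11 bytes): E0 A6 B7 D5 84 D9 90 F1 B6 AE 90.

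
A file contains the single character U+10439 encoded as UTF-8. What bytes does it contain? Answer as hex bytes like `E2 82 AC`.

U+10439 = 0x10439 = 66617 decimal. In range U+10000–U+10FFFF → 4-byte form: 11110xxx 10xxxxxx 10xxxxxx 10xxxxxx.
Binary (21 bits): 000010000010000111001.
Split 3+6+6+6: 000 | 010000 | 010000 | 111001.
Byte 1: 11110000 = 0xF0.
Byte 2: 10010000 = 0x90.
Byte 3: 10010000 = 0x90.
Byte 4: 10111001 = 0xB9.

F0 90 90 B9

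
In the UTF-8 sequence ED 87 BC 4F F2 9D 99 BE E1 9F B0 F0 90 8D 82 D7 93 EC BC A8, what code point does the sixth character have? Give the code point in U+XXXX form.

Offset 0: leading byte 0xED = 11101101 → 3-byte char #1 = ED 87 BC.
Offset 3: leading byte 0x4F = 01001111 → 1-byte char #2 = 4F.
Offset 4: leading byte 0xF2 = 11110010 → 4-byte char #3 = F2 9D 99 BE.
Offset 8: leading byte 0xE1 = 11100001 → 3-byte char #4 = E1 9F B0.
Offset 11: leading byte 0xF0 = 11110000 → 4-byte char #5 = F0 90 8D 82.
Offset 15: leading byte 0xD7 = 11010111 → 2-byte char #6 = D7 93.
Leading byte 0xD7 = 11010111 matches 110xxxxx → 2-byte sequence.
Byte 1: 0xD7 = 11010111, payload 10111 (5 bits).
Byte 2: 0x93 = 10010011 (10xxxxxx ✓), payload 010011.
Concatenate: 10111010011 = 0x5D3 (11 bits → U+05D3).

U+05D3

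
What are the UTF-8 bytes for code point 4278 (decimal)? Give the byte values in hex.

E1 82 B6

U+10B6 = 0x10B6 = 4278 decimal. In range U+0800–U+FFFF → 3-byte form: 1110xxxx 10xxxxxx 10xxxxxx.
Binary (16 bits): 0001000010110110.
Split 4+6+6: 0001 | 000010 | 110110.
Byte 1: 11100001 = 0xE1.
Byte 2: 10000010 = 0x82.
Byte 3: 10110110 = 0xB6.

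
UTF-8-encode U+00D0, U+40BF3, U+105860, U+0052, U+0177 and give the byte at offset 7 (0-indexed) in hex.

0x85

U+00D0 → 2-byte form C3 90 at offsets 0–1.
U+40BF3 → 4-byte form F1 80 AF B3 at offsets 2–5.
U+105860 → 4-byte form F4 85 A1 A0 at offsets 6–9.
Offset 7 falls in char 3's range; it's byte 2 of F4 85 A1 A0 = 0x85.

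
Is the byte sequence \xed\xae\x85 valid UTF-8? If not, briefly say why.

invalid (encodes a surrogate (U+D800–U+DFFF))

Structurally a 3-byte sequence; payload = 0xDB85.
But 0xDB85 is in U+D800–U+DFFF, the surrogate range. Surrogates are not Unicode scalar values and are forbidden in UTF-8.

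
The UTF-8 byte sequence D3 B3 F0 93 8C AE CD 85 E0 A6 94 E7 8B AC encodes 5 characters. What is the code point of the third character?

U+0345

Offset 0: leading byte 0xD3 = 11010011 → 2-byte char #1 = D3 B3.
Offset 2: leading byte 0xF0 = 11110000 → 4-byte char #2 = F0 93 8C AE.
Offset 6: leading byte 0xCD = 11001101 → 2-byte char #3 = CD 85.
Leading byte 0xCD = 11001101 matches 110xxxxx → 2-byte sequence.
Byte 1: 0xCD = 11001101, payload 01101 (5 bits).
Byte 2: 0x85 = 10000101 (10xxxxxx ✓), payload 000101.
Concatenate: 01101000101 = 0x345 (11 bits → U+0345).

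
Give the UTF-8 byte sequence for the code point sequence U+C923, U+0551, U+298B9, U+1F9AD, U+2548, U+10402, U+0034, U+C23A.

EC A4 A3 D5 91 F0 A9 A2 B9 F0 9F A6 AD E2 95 88 F0 90 90 82 34 EC 88 BA

U+C923: 3-byte form → EC A4 A3.
U+0551: 2-byte form → D5 91.
U+298B9: 4-byte form → F0 A9 A2 B9.
U+1F9AD: 4-byte form → F0 9F A6 AD.
U+2548: 3-byte form → E2 95 88.
U+10402: 4-byte form → F0 90 90 82.
U+0034: 1-byte form → 34.
U+C23A: 3-byte form → EC 88 BA.
Concatenated (24 bytes): EC A4 A3 D5 91 F0 A9 A2 B9 F0 9F A6 AD E2 95 88 F0 90 90 82 34 EC 88 BA.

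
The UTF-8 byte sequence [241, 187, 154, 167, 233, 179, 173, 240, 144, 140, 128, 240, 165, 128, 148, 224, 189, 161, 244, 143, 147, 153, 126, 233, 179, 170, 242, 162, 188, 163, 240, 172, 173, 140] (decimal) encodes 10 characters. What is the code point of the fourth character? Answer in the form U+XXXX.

U+25014

Offset 0: leading byte 0xF1 = 11110001 → 4-byte char #1 = F1 BB 9A A7.
Offset 4: leading byte 0xE9 = 11101001 → 3-byte char #2 = E9 B3 AD.
Offset 7: leading byte 0xF0 = 11110000 → 4-byte char #3 = F0 90 8C 80.
Offset 11: leading byte 0xF0 = 11110000 → 4-byte char #4 = F0 A5 80 94.
Leading byte 0xF0 = 11110000 matches 11110xxx → 4-byte sequence.
Byte 1: 0xF0 = 11110000, payload 000 (3 bits).
Byte 2: 0xA5 = 10100101 (10xxxxxx ✓), payload 100101.
Byte 3: 0x80 = 10000000 (10xxxxxx ✓), payload 000000.
Byte 4: 0x94 = 10010100 (10xxxxxx ✓), payload 010100.
Concatenate: 000100101000000010100 = 0x25014 (21 bits → U+25014).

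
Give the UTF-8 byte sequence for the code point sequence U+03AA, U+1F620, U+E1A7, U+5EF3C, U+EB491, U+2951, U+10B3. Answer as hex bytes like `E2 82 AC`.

U+03AA: 2-byte form → CE AA.
U+1F620: 4-byte form → F0 9F 98 A0.
U+E1A7: 3-byte form → EE 86 A7.
U+5EF3C: 4-byte form → F1 9E BC BC.
U+EB491: 4-byte form → F3 AB 92 91.
U+2951: 3-byte form → E2 A5 91.
U+10B3: 3-byte form → E1 82 B3.
Concatenated (23 bytes): CE AA F0 9F 98 A0 EE 86 A7 F1 9E BC BC F3 AB 92 91 E2 A5 91 E1 82 B3.

CE AA F0 9F 98 A0 EE 86 A7 F1 9E BC BC F3 AB 92 91 E2 A5 91 E1 82 B3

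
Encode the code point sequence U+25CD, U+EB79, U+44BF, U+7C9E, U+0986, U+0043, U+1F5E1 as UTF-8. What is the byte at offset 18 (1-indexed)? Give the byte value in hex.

0x9F

1-indexed offset 18 is 0-indexed offset 17.
U+25CD → 3-byte form E2 97 8D at offsets 0–2.
U+EB79 → 3-byte form EE AD B9 at offsets 3–5.
U+44BF → 3-byte form E4 92 BF at offsets 6–8.
U+7C9E → 3-byte form E7 B2 9E at offsets 9–11.
U+0986 → 3-byte form E0 A6 86 at offsets 12–14.
U+0043 → 1-byte form 43 at offsets 15–15.
U+1F5E1 → 4-byte form F0 9F 97 A1 at offsets 16–19.
Offset 17 falls in char 7's range; it's byte 2 of F0 9F 97 A1 = 0x9F.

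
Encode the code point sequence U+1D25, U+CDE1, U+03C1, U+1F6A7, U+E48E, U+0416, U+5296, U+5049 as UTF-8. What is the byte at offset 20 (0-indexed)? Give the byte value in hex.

U+1D25 → 3-byte form E1 B4 A5 at offsets 0–2.
U+CDE1 → 3-byte form EC B7 A1 at offsets 3–5.
U+03C1 → 2-byte form CF 81 at offsets 6–7.
U+1F6A7 → 4-byte form F0 9F 9A A7 at offsets 8–11.
U+E48E → 3-byte form EE 92 8E at offsets 12–14.
U+0416 → 2-byte form D0 96 at offsets 15–16.
U+5296 → 3-byte form E5 8A 96 at offsets 17–19.
U+5049 → 3-byte form E5 81 89 at offsets 20–22.
Offset 20 falls in char 8's range; it's byte 1 of E5 81 89 = 0xE5.

0xE5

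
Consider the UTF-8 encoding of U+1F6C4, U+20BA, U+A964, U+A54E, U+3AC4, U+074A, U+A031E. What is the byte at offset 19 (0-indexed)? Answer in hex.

0xA0

U+1F6C4 → 4-byte form F0 9F 9B 84 at offsets 0–3.
U+20BA → 3-byte form E2 82 BA at offsets 4–6.
U+A964 → 3-byte form EA A5 A4 at offsets 7–9.
U+A54E → 3-byte form EA 95 8E at offsets 10–12.
U+3AC4 → 3-byte form E3 AB 84 at offsets 13–15.
U+074A → 2-byte form DD 8A at offsets 16–17.
U+A031E → 4-byte form F2 A0 8C 9E at offsets 18–21.
Offset 19 falls in char 7's range; it's byte 2 of F2 A0 8C 9E = 0xA0.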